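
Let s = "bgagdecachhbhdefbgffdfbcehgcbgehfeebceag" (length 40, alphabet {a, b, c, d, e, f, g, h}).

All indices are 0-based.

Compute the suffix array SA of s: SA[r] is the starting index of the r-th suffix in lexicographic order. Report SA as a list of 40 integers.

[7, 38, 2, 35, 22, 0, 28, 16, 11, 6, 27, 36, 23, 8, 4, 13, 20, 37, 34, 5, 33, 14, 30, 24, 21, 15, 19, 32, 18, 39, 1, 26, 3, 29, 17, 10, 12, 31, 25, 9]

rank→(start, suffix):
  0 → (7, 'achhbhdefbgffdfbcehgcbgehfeebceag')
  1 → (38, 'ag')
  2 → (2, 'agdecachhbhdefbgffdfbcehgcbgehfeebceag')
  3 → (35, 'bceag')
  4 → (22, 'bcehgcbgehfeebceag')
  5 → (0, 'bgagdecachhbhdefbgffdfbcehgcbgehfeebceag')
  6 → (28, 'bgehfeebceag')
  7 → (16, 'bgffdfbcehgcbgehfeebceag')
  8 → (11, 'bhdefbgffdfbcehgcbgehfeebceag')
  9 → (6, 'cachhbhdefbgffdfbcehgcbgehfeebceag')
  10 → (27, 'cbgehfeebceag')
  11 → (36, 'ceag')
  12 → (23, 'cehgcbgehfeebceag')
  13 → (8, 'chhbhdefbgffdfbcehgcbgehfeebceag')
  14 → (4, 'decachhbhdefbgffdfbcehgcbgehfeebceag')
  15 → (13, 'defbgffdfbcehgcbgehfeebceag')
  16 → (20, 'dfbcehgcbgehfeebceag')
  17 → (37, 'eag')
  18 → (34, 'ebceag')
  19 → (5, 'ecachhbhdefbgffdfbcehgcbgehfeebceag')
  20 → (33, 'eebceag')
  21 → (14, 'efbgffdfbcehgcbgehfeebceag')
  22 → (30, 'ehfeebceag')
  23 → (24, 'ehgcbgehfeebceag')
  24 → (21, 'fbcehgcbgehfeebceag')
  25 → (15, 'fbgffdfbcehgcbgehfeebceag')
  26 → (19, 'fdfbcehgcbgehfeebceag')
  27 → (32, 'feebceag')
  28 → (18, 'ffdfbcehgcbgehfeebceag')
  29 → (39, 'g')
  30 → (1, 'gagdecachhbhdefbgffdfbcehgcbgehfeebceag')
  31 → (26, 'gcbgehfeebceag')
  32 → (3, 'gdecachhbhdefbgffdfbcehgcbgehfeebceag')
  33 → (29, 'gehfeebceag')
  34 → (17, 'gffdfbcehgcbgehfeebceag')
  35 → (10, 'hbhdefbgffdfbcehgcbgehfeebceag')
  36 → (12, 'hdefbgffdfbcehgcbgehfeebceag')
  37 → (31, 'hfeebceag')
  38 → (25, 'hgcbgehfeebceag')
  39 → (9, 'hhbhdefbgffdfbcehgcbgehfeebceag')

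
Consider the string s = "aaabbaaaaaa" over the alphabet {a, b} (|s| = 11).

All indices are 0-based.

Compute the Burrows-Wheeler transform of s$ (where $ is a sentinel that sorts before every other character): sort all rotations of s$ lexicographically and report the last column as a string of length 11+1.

rank  rotation      last
    0  $aaabbaaaaaa  a
    1  a$aaabbaaaaa  a
    2  aa$aaabbaaaa  a
    3  aaa$aaabbaaa  a
    4  aaaa$aaabbaa  a
    5  aaaaa$aaabba  a
    6  aaaaaa$aaabb  b
    7  aaabbaaaaaa$  $
    8  aabbaaaaaa$a  a
    9  abbaaaaaa$aa  a
   10  baaaaaa$aaab  b
   11  bbaaaaaa$aaa  a

aaaaaab$aaba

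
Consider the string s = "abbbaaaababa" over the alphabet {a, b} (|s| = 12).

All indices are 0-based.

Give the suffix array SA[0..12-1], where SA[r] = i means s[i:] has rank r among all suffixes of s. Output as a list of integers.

rank→(start, suffix):
  0 → (11, 'a')
  1 → (4, 'aaaababa')
  2 → (5, 'aaababa')
  3 → (6, 'aababa')
  4 → (9, 'aba')
  5 → (7, 'ababa')
  6 → (0, 'abbbaaaababa')
  7 → (10, 'ba')
  8 → (3, 'baaaababa')
  9 → (8, 'baba')
  10 → (2, 'bbaaaababa')
  11 → (1, 'bbbaaaababa')

[11, 4, 5, 6, 9, 7, 0, 10, 3, 8, 2, 1]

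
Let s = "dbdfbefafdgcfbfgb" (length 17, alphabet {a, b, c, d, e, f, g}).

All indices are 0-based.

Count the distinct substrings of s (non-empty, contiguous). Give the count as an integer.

142

rank→(start, suffix):
  0 → (7, 'afdgcfbfgb')
  1 → (16, 'b')
  2 → (1, 'bdfbefafdgcfbfgb')
  3 → (4, 'befafdgcfbfgb')
  4 → (13, 'bfgb')
  5 → (11, 'cfbfgb')
  6 → (0, 'dbdfbefafdgcfbfgb')
  7 → (2, 'dfbefafdgcfbfgb')
  8 → (9, 'dgcfbfgb')
  9 → (5, 'efafdgcfbfgb')
  10 → (6, 'fafdgcfbfgb')
  11 → (3, 'fbefafdgcfbfgb')
  12 → (12, 'fbfgb')
  13 → (8, 'fdgcfbfgb')
  14 → (14, 'fgb')
  15 → (15, 'gb')
  16 → (10, 'gcfbfgb')

SA = [7, 16, 1, 4, 13, 11, 0, 2, 9, 5, 6, 3, 12, 8, 14, 15, 10]
[i] adj suffixes → lcp
  [1] 7/16 → 0 ('')
  [2] 16/1 → 1 ('b')
  [3] 1/4 → 1 ('b')
  [4] 4/13 → 1 ('b')
  [5] 13/11 → 0 ('')
  [6] 11/0 → 0 ('')
  [7] 0/2 → 1 ('d')
  [8] 2/9 → 1 ('d')
  [9] 9/5 → 0 ('')
  [10] 5/6 → 0 ('')
  [11] 6/3 → 1 ('f')
  [12] 3/12 → 2 ('fb')
  [13] 12/8 → 1 ('f')
  [14] 8/14 → 1 ('f')
  [15] 14/15 → 0 ('')
  [16] 15/10 → 1 ('g')

n(n+1)/2 = 17·18/2 = 153
Σ LCP = 0 + 0 + 1 + 1 + 1 + 0 + 0 + 1 + 1 + 0 + 0 + 1 + 2 + 1 + 1 + 0 + 1 = 11
distinct = 153 − 11 = 142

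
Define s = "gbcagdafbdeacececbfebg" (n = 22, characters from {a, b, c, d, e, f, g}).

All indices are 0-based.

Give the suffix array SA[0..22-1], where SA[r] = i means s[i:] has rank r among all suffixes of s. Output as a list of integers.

[11, 6, 3, 1, 8, 17, 20, 2, 16, 14, 12, 5, 9, 10, 19, 15, 13, 7, 18, 21, 0, 4]

rank→(start, suffix):
  0 → (11, 'acececbfebg')
  1 → (6, 'afbdeacececbfebg')
  2 → (3, 'agdafbdeacececbfebg')
  3 → (1, 'bcagdafbdeacececbfebg')
  4 → (8, 'bdeacececbfebg')
  5 → (17, 'bfebg')
  6 → (20, 'bg')
  7 → (2, 'cagdafbdeacececbfebg')
  8 → (16, 'cbfebg')
  9 → (14, 'cecbfebg')
  10 → (12, 'cececbfebg')
  11 → (5, 'dafbdeacececbfebg')
  12 → (9, 'deacececbfebg')
  13 → (10, 'eacececbfebg')
  14 → (19, 'ebg')
  15 → (15, 'ecbfebg')
  16 → (13, 'ececbfebg')
  17 → (7, 'fbdeacececbfebg')
  18 → (18, 'febg')
  19 → (21, 'g')
  20 → (0, 'gbcagdafbdeacececbfebg')
  21 → (4, 'gdafbdeacececbfebg')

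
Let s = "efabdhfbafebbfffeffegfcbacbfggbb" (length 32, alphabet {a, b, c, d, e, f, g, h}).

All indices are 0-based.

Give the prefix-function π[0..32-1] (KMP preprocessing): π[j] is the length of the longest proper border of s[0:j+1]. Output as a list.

π[0] = 0
j=1 s[j]='f': π[1]=0 (border '')
j=2 s[j]='a': π[2]=0 (border '')
j=3 s[j]='b': π[3]=0 (border '')
j=4 s[j]='d': π[4]=0 (border '')
j=5 s[j]='h': π[5]=0 (border '')
j=6 s[j]='f': π[6]=0 (border '')
j=7 s[j]='b': π[7]=0 (border '')
j=8 s[j]='a': π[8]=0 (border '')
j=9 s[j]='f': π[9]=0 (border '')
j=10 s[j]='e': π[10]=1 (border 'e')
j=11 s[j]='b': k: 1→0; π[11]=0 (border '')
j=12 s[j]='b': π[12]=0 (border '')
j=13 s[j]='f': π[13]=0 (border '')
j=14 s[j]='f': π[14]=0 (border '')
j=15 s[j]='f': π[15]=0 (border '')
j=16 s[j]='e': π[16]=1 (border 'e')
j=17 s[j]='f': π[17]=2 (border 'ef')
j=18 s[j]='f': k: 2→0; π[18]=0 (border '')
j=19 s[j]='e': π[19]=1 (border 'e')
j=20 s[j]='g': k: 1→0; π[20]=0 (border '')
j=21 s[j]='f': π[21]=0 (border '')
j=22 s[j]='c': π[22]=0 (border '')
j=23 s[j]='b': π[23]=0 (border '')
j=24 s[j]='a': π[24]=0 (border '')
j=25 s[j]='c': π[25]=0 (border '')
j=26 s[j]='b': π[26]=0 (border '')
j=27 s[j]='f': π[27]=0 (border '')
j=28 s[j]='g': π[28]=0 (border '')
j=29 s[j]='g': π[29]=0 (border '')
j=30 s[j]='b': π[30]=0 (border '')
j=31 s[j]='b': π[31]=0 (border '')

[0, 0, 0, 0, 0, 0, 0, 0, 0, 0, 1, 0, 0, 0, 0, 0, 1, 2, 0, 1, 0, 0, 0, 0, 0, 0, 0, 0, 0, 0, 0, 0]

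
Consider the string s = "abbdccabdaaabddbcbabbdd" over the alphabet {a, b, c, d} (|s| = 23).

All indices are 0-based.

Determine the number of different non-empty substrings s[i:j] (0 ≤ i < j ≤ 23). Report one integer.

243

sorted suffixes:
  #0 SA[0]=9  'aaabddbcbabbdd'
  #1 SA[1]=10  'aabddbcbabbdd'
  #2 SA[2]=0  'abbdccabdaaabddbcbabbdd'
  #3 SA[3]=18  'abbdd'
  #4 SA[4]=6  'abdaaabddbcbabbdd'
  #5 SA[5]=11  'abddbcbabbdd'
  #6 SA[6]=17  'babbdd'
  #7 SA[7]=1  'bbdccabdaaabddbcbabbdd'
  #8 SA[8]=19  'bbdd'
  #9 SA[9]=15  'bcbabbdd'
  #10 SA[10]=7  'bdaaabddbcbabbdd'
  #11 SA[11]=2  'bdccabdaaabddbcbabbdd'
  #12 SA[12]=20  'bdd'
  #13 SA[13]=12  'bddbcbabbdd'
  #14 SA[14]=5  'cabdaaabddbcbabbdd'
  #15 SA[15]=16  'cbabbdd'
  #16 SA[16]=4  'ccabdaaabddbcbabbdd'
  #17 SA[17]=22  'd'
  #18 SA[18]=8  'daaabddbcbabbdd'
  #19 SA[19]=14  'dbcbabbdd'
  #20 SA[20]=3  'dccabdaaabddbcbabbdd'
  #21 SA[21]=21  'dd'
  #22 SA[22]=13  'ddbcbabbdd'

SA = [9, 10, 0, 18, 6, 11, 17, 1, 19, 15, 7, 2, 20, 12, 5, 16, 4, 22, 8, 14, 3, 21, 13]
i: (SA[i-1],SA[i]) lcp shared
  1: (9,10) 2 'aa'
  2: (10,0) 1 'a'
  3: (0,18) 4 'abbd'
  4: (18,6) 2 'ab'
  5: (6,11) 3 'abd'
  6: (11,17) 0 ''
  7: (17,1) 1 'b'
  8: (1,19) 3 'bbd'
  9: (19,15) 1 'b'
  10: (15,7) 1 'b'
  11: (7,2) 2 'bd'
  12: (2,20) 2 'bd'
  13: (20,12) 3 'bdd'
  14: (12,5) 0 ''
  15: (5,16) 1 'c'
  16: (16,4) 1 'c'
  17: (4,22) 0 ''
  18: (22,8) 1 'd'
  19: (8,14) 1 'd'
  20: (14,3) 1 'd'
  21: (3,21) 1 'd'
  22: (21,13) 2 'dd'

n(n+1)/2 = 23·24/2 = 276
Σ LCP = 0 + 2 + 1 + 4 + 2 + 3 + 0 + 1 + 3 + 1 + 1 + 2 + 2 + 3 + 0 + 1 + 1 + 0 + 1 + 1 + 1 + 1 + 2 = 33
distinct = 276 − 33 = 243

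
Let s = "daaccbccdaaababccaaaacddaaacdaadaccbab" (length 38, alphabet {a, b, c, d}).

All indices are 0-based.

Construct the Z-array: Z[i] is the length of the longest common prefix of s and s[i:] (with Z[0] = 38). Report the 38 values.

Z[0]=38
i=1: fresh scan; Z[1]=0
i=2: fresh scan; Z[2]=0
i=3: fresh scan; Z[3]=0
i=4: fresh scan; Z[4]=0
i=5: fresh scan; Z[5]=0
i=6: fresh scan; Z[6]=0
i=7: fresh scan; Z[7]=0
i=8: fresh scan; Z[8]=3 grow→box=[8,11)
i=9: min(r-i=2, Z[1]=0)=0; Z[9]=0
i=10: min(r-i=1, Z[2]=0)=0; Z[10]=0
i=11: fresh scan; Z[11]=0
i=12: fresh scan; Z[12]=0
i=13: fresh scan; Z[13]=0
i=14: fresh scan; Z[14]=0
i=15: fresh scan; Z[15]=0
i=16: fresh scan; Z[16]=0
i=17: fresh scan; Z[17]=0
i=18: fresh scan; Z[18]=0
i=19: fresh scan; Z[19]=0
i=20: fresh scan; Z[20]=0
i=21: fresh scan; Z[21]=0
i=22: fresh scan; Z[22]=1 grow→box=[22,23)
i=23: fresh scan; Z[23]=3 grow→box=[23,26)
i=24: min(r-i=2, Z[1]=0)=0; Z[24]=0
i=25: min(r-i=1, Z[2]=0)=0; Z[25]=0
i=26: fresh scan; Z[26]=0
i=27: fresh scan; Z[27]=0
i=28: fresh scan; Z[28]=3 grow→box=[28,31)
i=29: min(r-i=2, Z[1]=0)=0; Z[29]=0
i=30: min(r-i=1, Z[2]=0)=0; Z[30]=0
i=31: fresh scan; Z[31]=2 grow→box=[31,33)
i=32: min(r-i=1, Z[1]=0)=0; Z[32]=0
i=33: fresh scan; Z[33]=0
i=34: fresh scan; Z[34]=0
i=35: fresh scan; Z[35]=0
i=36: fresh scan; Z[36]=0
i=37: fresh scan; Z[37]=0

[38, 0, 0, 0, 0, 0, 0, 0, 3, 0, 0, 0, 0, 0, 0, 0, 0, 0, 0, 0, 0, 0, 1, 3, 0, 0, 0, 0, 3, 0, 0, 2, 0, 0, 0, 0, 0, 0]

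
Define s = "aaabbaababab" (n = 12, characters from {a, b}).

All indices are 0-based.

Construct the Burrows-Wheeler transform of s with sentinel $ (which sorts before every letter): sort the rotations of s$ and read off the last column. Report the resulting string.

b$babbaaabaaa

rank  rotation       last
    0  $aaabbaababab  b
    1  aaabbaababab$  $
    2  aababab$aaabb  b
    3  aabbaababab$a  a
    4  ab$aaabbaabab  b
    5  abab$aaabbaab  b
    6  ababab$aaabba  a
    7  abbaababab$aa  a
    8  b$aaabbaababa  a
    9  baababab$aaab  b
   10  bab$aaabbaaba  a
   11  babab$aaabbaa  a
   12  bbaababab$aaa  a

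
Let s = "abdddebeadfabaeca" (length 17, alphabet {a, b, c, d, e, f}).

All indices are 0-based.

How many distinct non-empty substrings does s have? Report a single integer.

rank | idx | suffix
   0 |  16 | a
   1 |  11 | abaeca
   2 |   0 | abdddebeadfabaeca
   3 |   8 | adfabaeca
   4 |  13 | aeca
   5 |  12 | baeca
   6 |   1 | bdddebeadfabaeca
   7 |   6 | beadfabaeca
   8 |  15 | ca
   9 |   2 | dddebeadfabaeca
  10 |   3 | ddebeadfabaeca
  11 |   4 | debeadfabaeca
  12 |   9 | dfabaeca
  13 |   7 | eadfabaeca
  14 |   5 | ebeadfabaeca
  15 |  14 | eca
  16 |  10 | fabaeca

SA = [16, 11, 0, 8, 13, 12, 1, 6, 15, 2, 3, 4, 9, 7, 5, 14, 10]
rank  pair      lcp
   1  s[16:],s[11:]  1  'a'
   2  s[11:],s[0:]  2  'ab'
   3  s[0:],s[8:]  1  'a'
   4  s[8:],s[13:]  1  'a'
   5  s[13:],s[12:]  0  ''
   6  s[12:],s[1:]  1  'b'
   7  s[1:],s[6:]  1  'b'
   8  s[6:],s[15:]  0  ''
   9  s[15:],s[2:]  0  ''
  10  s[2:],s[3:]  2  'dd'
  11  s[3:],s[4:]  1  'd'
  12  s[4:],s[9:]  1  'd'
  13  s[9:],s[7:]  0  ''
  14  s[7:],s[5:]  1  'e'
  15  s[5:],s[14:]  1  'e'
  16  s[14:],s[10:]  0  ''

n(n+1)/2 = 17·18/2 = 153
Σ LCP = 0 + 1 + 2 + 1 + 1 + 0 + 1 + 1 + 0 + 0 + 2 + 1 + 1 + 0 + 1 + 1 + 0 = 13
distinct = 153 − 13 = 140

140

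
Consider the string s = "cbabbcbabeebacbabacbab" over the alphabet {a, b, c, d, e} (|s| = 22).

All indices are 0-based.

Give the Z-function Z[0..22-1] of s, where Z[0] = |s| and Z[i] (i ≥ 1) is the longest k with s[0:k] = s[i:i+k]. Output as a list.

Z[0]=22
i=1: i≥r, start 0; Z[1]=0
i=2: i≥r, start 0; Z[2]=0
i=3: i≥r, start 0; Z[3]=0
i=4: i≥r, start 0; Z[4]=0
i=5: i≥r, start 0; Z[5]=4 extend→box=[5,9)
i=6: min(r-i=3, Z[1]=0)=0; Z[6]=0
i=7: min(r-i=2, Z[2]=0)=0; Z[7]=0
i=8: min(r-i=1, Z[3]=0)=0; Z[8]=0
i=9: i≥r, start 0; Z[9]=0
i=10: i≥r, start 0; Z[10]=0
i=11: i≥r, start 0; Z[11]=0
i=12: i≥r, start 0; Z[12]=0
i=13: i≥r, start 0; Z[13]=4 extend→box=[13,17)
i=14: min(r-i=3, Z[1]=0)=0; Z[14]=0
i=15: min(r-i=2, Z[2]=0)=0; Z[15]=0
i=16: min(r-i=1, Z[3]=0)=0; Z[16]=0
i=17: i≥r, start 0; Z[17]=0
i=18: i≥r, start 0; Z[18]=4 extend→box=[18,22)
i=19: min(r-i=3, Z[1]=0)=0; Z[19]=0
i=20: min(r-i=2, Z[2]=0)=0; Z[20]=0
i=21: min(r-i=1, Z[3]=0)=0; Z[21]=0

[22, 0, 0, 0, 0, 4, 0, 0, 0, 0, 0, 0, 0, 4, 0, 0, 0, 0, 4, 0, 0, 0]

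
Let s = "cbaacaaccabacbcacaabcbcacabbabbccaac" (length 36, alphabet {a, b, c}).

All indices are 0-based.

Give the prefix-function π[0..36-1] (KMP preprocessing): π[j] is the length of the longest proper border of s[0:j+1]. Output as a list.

π[0] = 0
j=1 s[j]='b': π[1]=0 (border '')
j=2 s[j]='a': π[2]=0 (border '')
j=3 s[j]='a': π[3]=0 (border '')
j=4 s[j]='c': π[4]=1 (border 'c')
j=5 s[j]='a': k: 1→0; π[5]=0 (border '')
j=6 s[j]='a': π[6]=0 (border '')
j=7 s[j]='c': π[7]=1 (border 'c')
j=8 s[j]='c': k: 1→0; π[8]=1 (border 'c')
j=9 s[j]='a': k: 1→0; π[9]=0 (border '')
j=10 s[j]='b': π[10]=0 (border '')
j=11 s[j]='a': π[11]=0 (border '')
j=12 s[j]='c': π[12]=1 (border 'c')
j=13 s[j]='b': π[13]=2 (border 'cb')
j=14 s[j]='c': k: 2→0; π[14]=1 (border 'c')
j=15 s[j]='a': k: 1→0; π[15]=0 (border '')
j=16 s[j]='c': π[16]=1 (border 'c')
j=17 s[j]='a': k: 1→0; π[17]=0 (border '')
j=18 s[j]='a': π[18]=0 (border '')
j=19 s[j]='b': π[19]=0 (border '')
j=20 s[j]='c': π[20]=1 (border 'c')
j=21 s[j]='b': π[21]=2 (border 'cb')
j=22 s[j]='c': k: 2→0; π[22]=1 (border 'c')
j=23 s[j]='a': k: 1→0; π[23]=0 (border '')
j=24 s[j]='c': π[24]=1 (border 'c')
j=25 s[j]='a': k: 1→0; π[25]=0 (border '')
j=26 s[j]='b': π[26]=0 (border '')
j=27 s[j]='b': π[27]=0 (border '')
j=28 s[j]='a': π[28]=0 (border '')
j=29 s[j]='b': π[29]=0 (border '')
j=30 s[j]='b': π[30]=0 (border '')
j=31 s[j]='c': π[31]=1 (border 'c')
j=32 s[j]='c': k: 1→0; π[32]=1 (border 'c')
j=33 s[j]='a': k: 1→0; π[33]=0 (border '')
j=34 s[j]='a': π[34]=0 (border '')
j=35 s[j]='c': π[35]=1 (border 'c')

[0, 0, 0, 0, 1, 0, 0, 1, 1, 0, 0, 0, 1, 2, 1, 0, 1, 0, 0, 0, 1, 2, 1, 0, 1, 0, 0, 0, 0, 0, 0, 1, 1, 0, 0, 1]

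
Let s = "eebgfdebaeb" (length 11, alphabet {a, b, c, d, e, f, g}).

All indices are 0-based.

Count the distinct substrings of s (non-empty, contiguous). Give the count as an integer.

59

sorted suffixes:
  #0 SA[0]=8  'aeb'
  #1 SA[1]=10  'b'
  #2 SA[2]=7  'baeb'
  #3 SA[3]=2  'bgfdebaeb'
  #4 SA[4]=5  'debaeb'
  #5 SA[5]=9  'eb'
  #6 SA[6]=6  'ebaeb'
  #7 SA[7]=1  'ebgfdebaeb'
  #8 SA[8]=0  'eebgfdebaeb'
  #9 SA[9]=4  'fdebaeb'
  #10 SA[10]=3  'gfdebaeb'

SA = [8, 10, 7, 2, 5, 9, 6, 1, 0, 4, 3]
rank  pair      lcp
   1  s[8:],s[10:]  0  ''
   2  s[10:],s[7:]  1  'b'
   3  s[7:],s[2:]  1  'b'
   4  s[2:],s[5:]  0  ''
   5  s[5:],s[9:]  0  ''
   6  s[9:],s[6:]  2  'eb'
   7  s[6:],s[1:]  2  'eb'
   8  s[1:],s[0:]  1  'e'
   9  s[0:],s[4:]  0  ''
  10  s[4:],s[3:]  0  ''

n(n+1)/2 = 11·12/2 = 66
Σ LCP = 0 + 0 + 1 + 1 + 0 + 0 + 2 + 2 + 1 + 0 + 0 = 7
distinct = 66 − 7 = 59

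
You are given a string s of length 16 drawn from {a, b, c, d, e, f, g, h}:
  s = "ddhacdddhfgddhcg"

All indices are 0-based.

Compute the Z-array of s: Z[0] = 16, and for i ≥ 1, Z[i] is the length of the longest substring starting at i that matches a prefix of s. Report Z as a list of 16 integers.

[16, 1, 0, 0, 0, 2, 3, 1, 0, 0, 0, 3, 1, 0, 0, 0]

Z[0]=16
i=1: fresh scan; Z[1]=1 scan→box=[1,2)
i=2: fresh scan; Z[2]=0
i=3: fresh scan; Z[3]=0
i=4: fresh scan; Z[4]=0
i=5: fresh scan; Z[5]=2 scan→box=[5,7)
i=6: min(r-i=1, Z[1]=1)=1; Z[6]=3 scan→box=[6,9)
i=7: min(r-i=2, Z[1]=1)=1; Z[7]=1
i=8: min(r-i=1, Z[2]=0)=0; Z[8]=0
i=9: fresh scan; Z[9]=0
i=10: fresh scan; Z[10]=0
i=11: fresh scan; Z[11]=3 scan→box=[11,14)
i=12: min(r-i=2, Z[1]=1)=1; Z[12]=1
i=13: min(r-i=1, Z[2]=0)=0; Z[13]=0
i=14: fresh scan; Z[14]=0
i=15: fresh scan; Z[15]=0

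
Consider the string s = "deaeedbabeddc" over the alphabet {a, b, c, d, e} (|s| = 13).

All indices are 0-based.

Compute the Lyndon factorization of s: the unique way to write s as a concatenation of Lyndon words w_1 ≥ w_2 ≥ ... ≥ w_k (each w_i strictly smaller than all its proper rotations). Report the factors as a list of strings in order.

emit factor 1: 'de' (i=0, period=2)
emit factor 2: 'aeedb' (i=2, period=5)
emit factor 3: 'abeddc' (i=7, period=6)

["de", "aeedb", "abeddc"]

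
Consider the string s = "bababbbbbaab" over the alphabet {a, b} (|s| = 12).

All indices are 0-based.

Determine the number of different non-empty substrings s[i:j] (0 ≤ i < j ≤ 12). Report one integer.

57

rank | idx | suffix
   0 |   9 | aab
   1 |  10 | ab
   2 |   1 | ababbbbbaab
   3 |   3 | abbbbbaab
   4 |  11 | b
   5 |   8 | baab
   6 |   0 | bababbbbbaab
   7 |   2 | babbbbbaab
   8 |   7 | bbaab
   9 |   6 | bbbaab
  10 |   5 | bbbbaab
  11 |   4 | bbbbbaab

SA = [9, 10, 1, 3, 11, 8, 0, 2, 7, 6, 5, 4]
i: (SA[i-1],SA[i]) lcp shared
  1: (9,10) 1 'a'
  2: (10,1) 2 'ab'
  3: (1,3) 2 'ab'
  4: (3,11) 0 ''
  5: (11,8) 1 'b'
  6: (8,0) 2 'ba'
  7: (0,2) 3 'bab'
  8: (2,7) 1 'b'
  9: (7,6) 2 'bb'
  10: (6,5) 3 'bbb'
  11: (5,4) 4 'bbbb'

n(n+1)/2 = 12·13/2 = 78
Σ LCP = 0 + 1 + 2 + 2 + 0 + 1 + 2 + 3 + 1 + 2 + 3 + 4 = 21
distinct = 78 − 21 = 57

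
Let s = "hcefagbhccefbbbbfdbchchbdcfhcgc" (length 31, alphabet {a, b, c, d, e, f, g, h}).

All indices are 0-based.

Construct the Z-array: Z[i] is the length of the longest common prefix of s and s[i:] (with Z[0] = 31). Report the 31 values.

[31, 0, 0, 0, 0, 0, 0, 2, 0, 0, 0, 0, 0, 0, 0, 0, 0, 0, 0, 0, 2, 0, 1, 0, 0, 0, 0, 2, 0, 0, 0]

Z[0]=31
i=1: i≥r, start 0; Z[1]=0
i=2: i≥r, start 0; Z[2]=0
i=3: i≥r, start 0; Z[3]=0
i=4: i≥r, start 0; Z[4]=0
i=5: i≥r, start 0; Z[5]=0
i=6: i≥r, start 0; Z[6]=0
i=7: i≥r, start 0; Z[7]=2 extend→box=[7,9)
i=8: min(r-i=1, Z[1]=0)=0; Z[8]=0
i=9: i≥r, start 0; Z[9]=0
i=10: i≥r, start 0; Z[10]=0
i=11: i≥r, start 0; Z[11]=0
i=12: i≥r, start 0; Z[12]=0
i=13: i≥r, start 0; Z[13]=0
i=14: i≥r, start 0; Z[14]=0
i=15: i≥r, start 0; Z[15]=0
i=16: i≥r, start 0; Z[16]=0
i=17: i≥r, start 0; Z[17]=0
i=18: i≥r, start 0; Z[18]=0
i=19: i≥r, start 0; Z[19]=0
i=20: i≥r, start 0; Z[20]=2 extend→box=[20,22)
i=21: min(r-i=1, Z[1]=0)=0; Z[21]=0
i=22: i≥r, start 0; Z[22]=1 extend→box=[22,23)
i=23: i≥r, start 0; Z[23]=0
i=24: i≥r, start 0; Z[24]=0
i=25: i≥r, start 0; Z[25]=0
i=26: i≥r, start 0; Z[26]=0
i=27: i≥r, start 0; Z[27]=2 extend→box=[27,29)
i=28: min(r-i=1, Z[1]=0)=0; Z[28]=0
i=29: i≥r, start 0; Z[29]=0
i=30: i≥r, start 0; Z[30]=0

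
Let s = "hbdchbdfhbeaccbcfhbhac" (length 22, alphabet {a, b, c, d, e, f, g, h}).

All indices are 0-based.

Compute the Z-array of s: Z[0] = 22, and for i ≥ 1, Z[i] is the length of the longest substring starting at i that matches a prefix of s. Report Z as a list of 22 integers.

[22, 0, 0, 0, 3, 0, 0, 0, 2, 0, 0, 0, 0, 0, 0, 0, 0, 2, 0, 1, 0, 0]

Z[0]=22
i=1: i≥r, start 0; Z[1]=0
i=2: i≥r, start 0; Z[2]=0
i=3: i≥r, start 0; Z[3]=0
i=4: i≥r, start 0; Z[4]=3 scan→box=[4,7)
i=5: min(r-i=2, Z[1]=0)=0; Z[5]=0
i=6: min(r-i=1, Z[2]=0)=0; Z[6]=0
i=7: i≥r, start 0; Z[7]=0
i=8: i≥r, start 0; Z[8]=2 scan→box=[8,10)
i=9: min(r-i=1, Z[1]=0)=0; Z[9]=0
i=10: i≥r, start 0; Z[10]=0
i=11: i≥r, start 0; Z[11]=0
i=12: i≥r, start 0; Z[12]=0
i=13: i≥r, start 0; Z[13]=0
i=14: i≥r, start 0; Z[14]=0
i=15: i≥r, start 0; Z[15]=0
i=16: i≥r, start 0; Z[16]=0
i=17: i≥r, start 0; Z[17]=2 scan→box=[17,19)
i=18: min(r-i=1, Z[1]=0)=0; Z[18]=0
i=19: i≥r, start 0; Z[19]=1 scan→box=[19,20)
i=20: i≥r, start 0; Z[20]=0
i=21: i≥r, start 0; Z[21]=0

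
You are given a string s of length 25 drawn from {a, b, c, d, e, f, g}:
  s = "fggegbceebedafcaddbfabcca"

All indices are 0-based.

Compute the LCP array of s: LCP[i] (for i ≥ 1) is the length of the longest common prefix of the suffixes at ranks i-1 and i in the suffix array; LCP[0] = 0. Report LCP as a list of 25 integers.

[0, 1, 1, 1, 0, 2, 1, 1, 0, 2, 1, 1, 0, 1, 1, 0, 1, 1, 1, 0, 1, 1, 0, 1, 1]

rank→(start, suffix):
  0 → (24, 'a')
  1 → (20, 'abcca')
  2 → (15, 'addbfabcca')
  3 → (12, 'afcaddbfabcca')
  4 → (21, 'bcca')
  5 → (5, 'bceebedafcaddbfabcca')
  6 → (9, 'bedafcaddbfabcca')
  7 → (18, 'bfabcca')
  8 → (23, 'ca')
  9 → (14, 'caddbfabcca')
  10 → (22, 'cca')
  11 → (6, 'ceebedafcaddbfabcca')
  12 → (11, 'dafcaddbfabcca')
  13 → (17, 'dbfabcca')
  14 → (16, 'ddbfabcca')
  15 → (8, 'ebedafcaddbfabcca')
  16 → (10, 'edafcaddbfabcca')
  17 → (7, 'eebedafcaddbfabcca')
  18 → (3, 'egbceebedafcaddbfabcca')
  19 → (19, 'fabcca')
  20 → (13, 'fcaddbfabcca')
  21 → (0, 'fggegbceebedafcaddbfabcca')
  22 → (4, 'gbceebedafcaddbfabcca')
  23 → (2, 'gegbceebedafcaddbfabcca')
  24 → (1, 'ggegbceebedafcaddbfabcca')

SA = [24, 20, 15, 12, 21, 5, 9, 18, 23, 14, 22, 6, 11, 17, 16, 8, 10, 7, 3, 19, 13, 0, 4, 2, 1]
i: (SA[i-1],SA[i]) lcp shared
  1: (24,20) 1 'a'
  2: (20,15) 1 'a'
  3: (15,12) 1 'a'
  4: (12,21) 0 ''
  5: (21,5) 2 'bc'
  6: (5,9) 1 'b'
  7: (9,18) 1 'b'
  8: (18,23) 0 ''
  9: (23,14) 2 'ca'
  10: (14,22) 1 'c'
  11: (22,6) 1 'c'
  12: (6,11) 0 ''
  13: (11,17) 1 'd'
  14: (17,16) 1 'd'
  15: (16,8) 0 ''
  16: (8,10) 1 'e'
  17: (10,7) 1 'e'
  18: (7,3) 1 'e'
  19: (3,19) 0 ''
  20: (19,13) 1 'f'
  21: (13,0) 1 'f'
  22: (0,4) 0 ''
  23: (4,2) 1 'g'
  24: (2,1) 1 'g'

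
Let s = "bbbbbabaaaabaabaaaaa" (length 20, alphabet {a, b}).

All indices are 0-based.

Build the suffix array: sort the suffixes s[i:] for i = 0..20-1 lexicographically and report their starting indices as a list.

[19, 18, 17, 16, 15, 7, 8, 12, 9, 13, 5, 10, 14, 6, 11, 4, 3, 2, 1, 0]

sorted suffixes:
  #0 SA[0]=19  'a'
  #1 SA[1]=18  'aa'
  #2 SA[2]=17  'aaa'
  #3 SA[3]=16  'aaaa'
  #4 SA[4]=15  'aaaaa'
  #5 SA[5]=7  'aaaabaabaaaaa'
  #6 SA[6]=8  'aaabaabaaaaa'
  #7 SA[7]=12  'aabaaaaa'
  #8 SA[8]=9  'aabaabaaaaa'
  #9 SA[9]=13  'abaaaaa'
  #10 SA[10]=5  'abaaaabaabaaaaa'
  #11 SA[11]=10  'abaabaaaaa'
  #12 SA[12]=14  'baaaaa'
  #13 SA[13]=6  'baaaabaabaaaaa'
  #14 SA[14]=11  'baabaaaaa'
  #15 SA[15]=4  'babaaaabaabaaaaa'
  #16 SA[16]=3  'bbabaaaabaabaaaaa'
  #17 SA[17]=2  'bbbabaaaabaabaaaaa'
  #18 SA[18]=1  'bbbbabaaaabaabaaaaa'
  #19 SA[19]=0  'bbbbbabaaaabaabaaaaa'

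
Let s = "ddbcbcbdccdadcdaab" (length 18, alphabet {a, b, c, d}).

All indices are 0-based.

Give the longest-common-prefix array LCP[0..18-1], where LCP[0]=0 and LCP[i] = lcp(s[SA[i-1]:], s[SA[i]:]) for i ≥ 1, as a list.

[0, 1, 1, 0, 1, 3, 1, 0, 2, 1, 1, 3, 0, 2, 1, 1, 2, 1]

sorted suffixes:
  #0 SA[0]=15  'aab'
  #1 SA[1]=16  'ab'
  #2 SA[2]=11  'adcdaab'
  #3 SA[3]=17  'b'
  #4 SA[4]=2  'bcbcbdccdadcdaab'
  #5 SA[5]=4  'bcbdccdadcdaab'
  #6 SA[6]=6  'bdccdadcdaab'
  #7 SA[7]=3  'cbcbdccdadcdaab'
  #8 SA[8]=5  'cbdccdadcdaab'
  #9 SA[9]=8  'ccdadcdaab'
  #10 SA[10]=13  'cdaab'
  #11 SA[11]=9  'cdadcdaab'
  #12 SA[12]=14  'daab'
  #13 SA[13]=10  'dadcdaab'
  #14 SA[14]=1  'dbcbcbdccdadcdaab'
  #15 SA[15]=7  'dccdadcdaab'
  #16 SA[16]=12  'dcdaab'
  #17 SA[17]=0  'ddbcbcbdccdadcdaab'

SA = [15, 16, 11, 17, 2, 4, 6, 3, 5, 8, 13, 9, 14, 10, 1, 7, 12, 0]
[i] adj suffixes → lcp
  [1] 15/16 → 1 ('a')
  [2] 16/11 → 1 ('a')
  [3] 11/17 → 0 ('')
  [4] 17/2 → 1 ('b')
  [5] 2/4 → 3 ('bcb')
  [6] 4/6 → 1 ('b')
  [7] 6/3 → 0 ('')
  [8] 3/5 → 2 ('cb')
  [9] 5/8 → 1 ('c')
  [10] 8/13 → 1 ('c')
  [11] 13/9 → 3 ('cda')
  [12] 9/14 → 0 ('')
  [13] 14/10 → 2 ('da')
  [14] 10/1 → 1 ('d')
  [15] 1/7 → 1 ('d')
  [16] 7/12 → 2 ('dc')
  [17] 12/0 → 1 ('d')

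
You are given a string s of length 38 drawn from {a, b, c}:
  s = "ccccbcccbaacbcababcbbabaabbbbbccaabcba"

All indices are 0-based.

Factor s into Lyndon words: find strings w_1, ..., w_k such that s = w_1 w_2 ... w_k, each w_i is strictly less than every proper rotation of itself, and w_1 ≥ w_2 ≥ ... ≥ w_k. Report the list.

["c", "c", "c", "c", "bccc", "b", "aacbcababcbbab", "aabbbbbccaabcb", "a"]

emit factor 1: 'c' (i=0, period=1)
emit factor 2: 'c' (i=1, period=1)
emit factor 3: 'c' (i=2, period=1)
emit factor 4: 'c' (i=3, period=1)
emit factor 5: 'bccc' (i=4, period=4)
emit factor 6: 'b' (i=8, period=1)
emit factor 7: 'aacbcababcbbab' (i=9, period=14)
emit factor 8: 'aabbbbbccaabcb' (i=23, period=14)
emit factor 9: 'a' (i=37, period=1)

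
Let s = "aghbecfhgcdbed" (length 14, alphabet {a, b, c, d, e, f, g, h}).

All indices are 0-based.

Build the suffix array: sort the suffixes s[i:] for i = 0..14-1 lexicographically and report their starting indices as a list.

[0, 3, 11, 9, 5, 13, 10, 4, 12, 6, 8, 1, 2, 7]

rank→(start, suffix):
  0 → (0, 'aghbecfhgcdbed')
  1 → (3, 'becfhgcdbed')
  2 → (11, 'bed')
  3 → (9, 'cdbed')
  4 → (5, 'cfhgcdbed')
  5 → (13, 'd')
  6 → (10, 'dbed')
  7 → (4, 'ecfhgcdbed')
  8 → (12, 'ed')
  9 → (6, 'fhgcdbed')
  10 → (8, 'gcdbed')
  11 → (1, 'ghbecfhgcdbed')
  12 → (2, 'hbecfhgcdbed')
  13 → (7, 'hgcdbed')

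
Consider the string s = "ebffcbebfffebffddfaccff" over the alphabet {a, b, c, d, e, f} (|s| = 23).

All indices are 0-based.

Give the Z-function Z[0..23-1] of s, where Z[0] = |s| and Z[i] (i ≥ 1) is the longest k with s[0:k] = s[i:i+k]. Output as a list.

[23, 0, 0, 0, 0, 0, 4, 0, 0, 0, 0, 4, 0, 0, 0, 0, 0, 0, 0, 0, 0, 0, 0]

Z[0]=23
i=1: fresh scan; Z[1]=0
i=2: fresh scan; Z[2]=0
i=3: fresh scan; Z[3]=0
i=4: fresh scan; Z[4]=0
i=5: fresh scan; Z[5]=0
i=6: fresh scan; Z[6]=4 grow→box=[6,10)
i=7: min(r-i=3, Z[1]=0)=0; Z[7]=0
i=8: min(r-i=2, Z[2]=0)=0; Z[8]=0
i=9: min(r-i=1, Z[3]=0)=0; Z[9]=0
i=10: fresh scan; Z[10]=0
i=11: fresh scan; Z[11]=4 grow→box=[11,15)
i=12: min(r-i=3, Z[1]=0)=0; Z[12]=0
i=13: min(r-i=2, Z[2]=0)=0; Z[13]=0
i=14: min(r-i=1, Z[3]=0)=0; Z[14]=0
i=15: fresh scan; Z[15]=0
i=16: fresh scan; Z[16]=0
i=17: fresh scan; Z[17]=0
i=18: fresh scan; Z[18]=0
i=19: fresh scan; Z[19]=0
i=20: fresh scan; Z[20]=0
i=21: fresh scan; Z[21]=0
i=22: fresh scan; Z[22]=0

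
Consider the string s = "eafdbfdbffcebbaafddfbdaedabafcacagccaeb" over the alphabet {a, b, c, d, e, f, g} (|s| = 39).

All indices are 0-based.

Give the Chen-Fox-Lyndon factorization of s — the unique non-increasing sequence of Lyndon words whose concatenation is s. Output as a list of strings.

["e", "afdbfdbffcebb", "aafddfbdaedabafcacagccaeb"]

emit factor 1: 'e' (i=0, period=1)
emit factor 2: 'afdbfdbffcebb' (i=1, period=13)
emit factor 3: 'aafddfbdaedabafcacagccaeb' (i=14, period=25)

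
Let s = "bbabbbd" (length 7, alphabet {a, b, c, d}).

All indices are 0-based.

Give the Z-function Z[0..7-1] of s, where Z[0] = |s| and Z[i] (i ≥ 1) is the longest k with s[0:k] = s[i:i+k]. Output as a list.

[7, 1, 0, 2, 2, 1, 0]

Z[0]=7
i=1: i≥r, start 0; Z[1]=1 extend→box=[1,2)
i=2: i≥r, start 0; Z[2]=0
i=3: i≥r, start 0; Z[3]=2 extend→box=[3,5)
i=4: min(r-i=1, Z[1]=1)=1; Z[4]=2 extend→box=[4,6)
i=5: min(r-i=1, Z[1]=1)=1; Z[5]=1
i=6: i≥r, start 0; Z[6]=0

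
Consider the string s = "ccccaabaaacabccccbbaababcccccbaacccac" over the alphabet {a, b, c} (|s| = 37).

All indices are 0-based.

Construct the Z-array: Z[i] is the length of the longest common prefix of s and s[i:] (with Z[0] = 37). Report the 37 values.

[37, 3, 2, 1, 0, 0, 0, 0, 0, 0, 1, 0, 0, 4, 3, 2, 1, 0, 0, 0, 0, 0, 0, 0, 4, 4, 3, 2, 1, 0, 0, 0, 3, 2, 1, 0, 1]

Z[0]=37
i=1: fresh scan; Z[1]=3 extend→box=[1,4)
i=2: min(r-i=2, Z[1]=3)=2; Z[2]=2
i=3: min(r-i=1, Z[2]=2)=1; Z[3]=1
i=4: fresh scan; Z[4]=0
i=5: fresh scan; Z[5]=0
i=6: fresh scan; Z[6]=0
i=7: fresh scan; Z[7]=0
i=8: fresh scan; Z[8]=0
i=9: fresh scan; Z[9]=0
i=10: fresh scan; Z[10]=1 extend→box=[10,11)
i=11: fresh scan; Z[11]=0
i=12: fresh scan; Z[12]=0
i=13: fresh scan; Z[13]=4 extend→box=[13,17)
i=14: min(r-i=3, Z[1]=3)=3; Z[14]=3
i=15: min(r-i=2, Z[2]=2)=2; Z[15]=2
i=16: min(r-i=1, Z[3]=1)=1; Z[16]=1
i=17: fresh scan; Z[17]=0
i=18: fresh scan; Z[18]=0
i=19: fresh scan; Z[19]=0
i=20: fresh scan; Z[20]=0
i=21: fresh scan; Z[21]=0
i=22: fresh scan; Z[22]=0
i=23: fresh scan; Z[23]=0
i=24: fresh scan; Z[24]=4 extend→box=[24,28)
i=25: min(r-i=3, Z[1]=3)=3; Z[25]=4 extend→box=[25,29)
i=26: min(r-i=3, Z[1]=3)=3; Z[26]=3
i=27: min(r-i=2, Z[2]=2)=2; Z[27]=2
i=28: min(r-i=1, Z[3]=1)=1; Z[28]=1
i=29: fresh scan; Z[29]=0
i=30: fresh scan; Z[30]=0
i=31: fresh scan; Z[31]=0
i=32: fresh scan; Z[32]=3 extend→box=[32,35)
i=33: min(r-i=2, Z[1]=3)=2; Z[33]=2
i=34: min(r-i=1, Z[2]=2)=1; Z[34]=1
i=35: fresh scan; Z[35]=0
i=36: fresh scan; Z[36]=1 extend→box=[36,37)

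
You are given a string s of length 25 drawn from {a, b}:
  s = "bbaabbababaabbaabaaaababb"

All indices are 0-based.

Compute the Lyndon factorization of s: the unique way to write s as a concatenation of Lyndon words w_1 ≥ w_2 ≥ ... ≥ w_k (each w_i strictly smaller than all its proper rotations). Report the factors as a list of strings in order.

["b", "b", "aabbabab", "aabb", "aab", "aaaababb"]

emit factor 1: 'b' (i=0, period=1)
emit factor 2: 'b' (i=1, period=1)
emit factor 3: 'aabbabab' (i=2, period=8)
emit factor 4: 'aabb' (i=10, period=4)
emit factor 5: 'aab' (i=14, period=3)
emit factor 6: 'aaaababb' (i=17, period=8)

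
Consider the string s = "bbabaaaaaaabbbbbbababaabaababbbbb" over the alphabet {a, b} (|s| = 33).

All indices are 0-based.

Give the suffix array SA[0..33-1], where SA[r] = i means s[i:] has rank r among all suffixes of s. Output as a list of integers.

[4, 5, 6, 7, 8, 21, 24, 9, 2, 19, 22, 17, 25, 27, 10, 32, 3, 20, 23, 1, 18, 16, 26, 31, 0, 15, 30, 14, 29, 13, 28, 12, 11]

rank→(start, suffix):
  0 → (4, 'aaaaaaabbbbbbababaabaababbbbb')
  1 → (5, 'aaaaaabbbbbbababaabaababbbbb')
  2 → (6, 'aaaaabbbbbbababaabaababbbbb')
  3 → (7, 'aaaabbbbbbababaabaababbbbb')
  4 → (8, 'aaabbbbbbababaabaababbbbb')
  5 → (21, 'aabaababbbbb')
  6 → (24, 'aababbbbb')
  7 → (9, 'aabbbbbbababaabaababbbbb')
  8 → (2, 'abaaaaaaabbbbbbababaabaababbbbb')
  9 → (19, 'abaabaababbbbb')
  10 → (22, 'abaababbbbb')
  11 → (17, 'ababaabaababbbbb')
  12 → (25, 'ababbbbb')
  13 → (27, 'abbbbb')
  14 → (10, 'abbbbbbababaabaababbbbb')
  15 → (32, 'b')
  16 → (3, 'baaaaaaabbbbbbababaabaababbbbb')
  17 → (20, 'baabaababbbbb')
  18 → (23, 'baababbbbb')
  19 → (1, 'babaaaaaaabbbbbbababaabaababbbbb')
  20 → (18, 'babaabaababbbbb')
  21 → (16, 'bababaabaababbbbb')
  22 → (26, 'babbbbb')
  23 → (31, 'bb')
  24 → (0, 'bbabaaaaaaabbbbbbababaabaababbbbb')
  25 → (15, 'bbababaabaababbbbb')
  26 → (30, 'bbb')
  27 → (14, 'bbbababaabaababbbbb')
  28 → (29, 'bbbb')
  29 → (13, 'bbbbababaabaababbbbb')
  30 → (28, 'bbbbb')
  31 → (12, 'bbbbbababaabaababbbbb')
  32 → (11, 'bbbbbbababaabaababbbbb')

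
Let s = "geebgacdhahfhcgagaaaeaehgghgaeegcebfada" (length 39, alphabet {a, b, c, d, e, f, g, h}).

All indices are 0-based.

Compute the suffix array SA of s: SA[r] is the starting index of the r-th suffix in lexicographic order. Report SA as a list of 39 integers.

sorted suffixes:
  #0 SA[0]=38  'a'
  #1 SA[1]=17  'aaaeaehgghgaeegcebfada'
  #2 SA[2]=18  'aaeaehgghgaeegcebfada'
  #3 SA[3]=5  'acdhahfhcgagaaaeaehgghgaeegcebfada'
  #4 SA[4]=36  'ada'
  #5 SA[5]=19  'aeaehgghgaeegcebfada'
  #6 SA[6]=28  'aeegcebfada'
  #7 SA[7]=21  'aehgghgaeegcebfada'
  #8 SA[8]=15  'agaaaeaehgghgaeegcebfada'
  #9 SA[9]=9  'ahfhcgagaaaeaehgghgaeegcebfada'
  #10 SA[10]=34  'bfada'
  #11 SA[11]=3  'bgacdhahfhcgagaaaeaehgghgaeegcebfada'
  #12 SA[12]=6  'cdhahfhcgagaaaeaehgghgaeegcebfada'
  #13 SA[13]=32  'cebfada'
  #14 SA[14]=13  'cgagaaaeaehgghgaeegcebfada'
  #15 SA[15]=37  'da'
  #16 SA[16]=7  'dhahfhcgagaaaeaehgghgaeegcebfada'
  #17 SA[17]=20  'eaehgghgaeegcebfada'
  #18 SA[18]=33  'ebfada'
  #19 SA[19]=2  'ebgacdhahfhcgagaaaeaehgghgaeegcebfada'
  #20 SA[20]=1  'eebgacdhahfhcgagaaaeaehgghgaeegcebfada'
  #21 SA[21]=29  'eegcebfada'
  #22 SA[22]=30  'egcebfada'
  #23 SA[23]=22  'ehgghgaeegcebfada'
  #24 SA[24]=35  'fada'
  #25 SA[25]=11  'fhcgagaaaeaehgghgaeegcebfada'
  #26 SA[26]=16  'gaaaeaehgghgaeegcebfada'
  #27 SA[27]=4  'gacdhahfhcgagaaaeaehgghgaeegcebfada'
  #28 SA[28]=27  'gaeegcebfada'
  #29 SA[29]=14  'gagaaaeaehgghgaeegcebfada'
  #30 SA[30]=31  'gcebfada'
  #31 SA[31]=0  'geebgacdhahfhcgagaaaeaehgghgaeegcebfada'
  #32 SA[32]=24  'gghgaeegcebfada'
  #33 SA[33]=25  'ghgaeegcebfada'
  #34 SA[34]=8  'hahfhcgagaaaeaehgghgaeegcebfada'
  #35 SA[35]=12  'hcgagaaaeaehgghgaeegcebfada'
  #36 SA[36]=10  'hfhcgagaaaeaehgghgaeegcebfada'
  #37 SA[37]=26  'hgaeegcebfada'
  #38 SA[38]=23  'hgghgaeegcebfada'

[38, 17, 18, 5, 36, 19, 28, 21, 15, 9, 34, 3, 6, 32, 13, 37, 7, 20, 33, 2, 1, 29, 30, 22, 35, 11, 16, 4, 27, 14, 31, 0, 24, 25, 8, 12, 10, 26, 23]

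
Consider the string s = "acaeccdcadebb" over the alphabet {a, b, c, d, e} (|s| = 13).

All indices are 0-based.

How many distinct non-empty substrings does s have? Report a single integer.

rank | idx | suffix
   0 |   0 | acaeccdcadebb
   1 |   8 | adebb
   2 |   2 | aeccdcadebb
   3 |  12 | b
   4 |  11 | bb
   5 |   7 | cadebb
   6 |   1 | caeccdcadebb
   7 |   4 | ccdcadebb
   8 |   5 | cdcadebb
   9 |   6 | dcadebb
  10 |   9 | debb
  11 |  10 | ebb
  12 |   3 | eccdcadebb

SA = [0, 8, 2, 12, 11, 7, 1, 4, 5, 6, 9, 10, 3]
rank  pair      lcp
   1  s[0:],s[8:]  1  'a'
   2  s[8:],s[2:]  1  'a'
   3  s[2:],s[12:]  0  ''
   4  s[12:],s[11:]  1  'b'
   5  s[11:],s[7:]  0  ''
   6  s[7:],s[1:]  2  'ca'
   7  s[1:],s[4:]  1  'c'
   8  s[4:],s[5:]  1  'c'
   9  s[5:],s[6:]  0  ''
  10  s[6:],s[9:]  1  'd'
  11  s[9:],s[10:]  0  ''
  12  s[10:],s[3:]  1  'e'

n(n+1)/2 = 13·14/2 = 91
Σ LCP = 0 + 1 + 1 + 0 + 1 + 0 + 2 + 1 + 1 + 0 + 1 + 0 + 1 = 9
distinct = 91 − 9 = 82

82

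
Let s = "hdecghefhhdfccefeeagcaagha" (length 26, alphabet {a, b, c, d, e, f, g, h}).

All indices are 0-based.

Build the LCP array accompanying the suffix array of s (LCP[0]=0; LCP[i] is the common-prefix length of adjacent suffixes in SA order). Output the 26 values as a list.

rank | idx | suffix
   0 |  25 | a
   1 |  21 | aagha
   2 |  18 | agcaagha
   3 |  22 | agha
   4 |  20 | caagha
   5 |  12 | ccefeeagcaagha
   6 |  13 | cefeeagcaagha
   7 |   3 | cghefhhdfccefeeagcaagha
   8 |   1 | decghefhhdfccefeeagcaagha
   9 |  10 | dfccefeeagcaagha
  10 |  17 | eagcaagha
  11 |   2 | ecghefhhdfccefeeagcaagha
  12 |  16 | eeagcaagha
  13 |  14 | efeeagcaagha
  14 |   6 | efhhdfccefeeagcaagha
  15 |  11 | fccefeeagcaagha
  16 |  15 | feeagcaagha
  17 |   7 | fhhdfccefeeagcaagha
  18 |  19 | gcaagha
  19 |  23 | gha
  20 |   4 | ghefhhdfccefeeagcaagha
  21 |  24 | ha
  22 |   0 | hdecghefhhdfccefeeagcaagha
  23 |   9 | hdfccefeeagcaagha
  24 |   5 | hefhhdfccefeeagcaagha
  25 |   8 | hhdfccefeeagcaagha

SA = [25, 21, 18, 22, 20, 12, 13, 3, 1, 10, 17, 2, 16, 14, 6, 11, 15, 7, 19, 23, 4, 24, 0, 9, 5, 8]
rank  pair      lcp
   1  s[25:],s[21:]  1  'a'
   2  s[21:],s[18:]  1  'a'
   3  s[18:],s[22:]  2  'ag'
   4  s[22:],s[20:]  0  ''
   5  s[20:],s[12:]  1  'c'
   6  s[12:],s[13:]  1  'c'
   7  s[13:],s[3:]  1  'c'
   8  s[3:],s[1:]  0  ''
   9  s[1:],s[10:]  1  'd'
  10  s[10:],s[17:]  0  ''
  11  s[17:],s[2:]  1  'e'
  12  s[2:],s[16:]  1  'e'
  13  s[16:],s[14:]  1  'e'
  14  s[14:],s[6:]  2  'ef'
  15  s[6:],s[11:]  0  ''
  16  s[11:],s[15:]  1  'f'
  17  s[15:],s[7:]  1  'f'
  18  s[7:],s[19:]  0  ''
  19  s[19:],s[23:]  1  'g'
  20  s[23:],s[4:]  2  'gh'
  21  s[4:],s[24:]  0  ''
  22  s[24:],s[0:]  1  'h'
  23  s[0:],s[9:]  2  'hd'
  24  s[9:],s[5:]  1  'h'
  25  s[5:],s[8:]  1  'h'

[0, 1, 1, 2, 0, 1, 1, 1, 0, 1, 0, 1, 1, 1, 2, 0, 1, 1, 0, 1, 2, 0, 1, 2, 1, 1]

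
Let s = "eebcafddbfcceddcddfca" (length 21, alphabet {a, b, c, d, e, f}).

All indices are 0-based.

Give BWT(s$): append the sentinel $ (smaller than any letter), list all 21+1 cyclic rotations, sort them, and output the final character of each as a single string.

rank  rotation                last
    0  $eebcafddbfcceddcddfca  a
    1  a$eebcafddbfcceddcddfc  c
    2  afddbfcceddcddfca$eebc  c
    3  bcafddbfcceddcddfca$ee  e
    4  bfcceddcddfca$eebcafdd  d
    5  ca$eebcafddbfcceddcddf  f
    6  cafddbfcceddcddfca$eeb  b
    7  cceddcddfca$eebcafddbf  f
    8  cddfca$eebcafddbfccedd  d
    9  ceddcddfca$eebcafddbfc  c
   10  dbfcceddcddfca$eebcafd  d
   11  dcddfca$eebcafddbfcced  d
   12  ddbfcceddcddfca$eebcaf  f
   13  ddcddfca$eebcafddbfcce  e
   14  ddfca$eebcafddbfcceddc  c
   15  dfca$eebcafddbfcceddcd  d
   16  ebcafddbfcceddcddfca$e  e
   17  eddcddfca$eebcafddbfcc  c
   18  eebcafddbfcceddcddfca$  $
   19  fca$eebcafddbfcceddcdd  d
   20  fcceddcddfca$eebcafddb  b
   21  fddbfcceddcddfca$eebca  a

accedfbfdcddfecdec$dba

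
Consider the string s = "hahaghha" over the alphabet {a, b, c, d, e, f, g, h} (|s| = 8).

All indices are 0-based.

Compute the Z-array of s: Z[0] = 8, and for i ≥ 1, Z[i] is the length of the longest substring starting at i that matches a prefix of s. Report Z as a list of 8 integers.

Z[0]=8
i=1: outside box; Z[1]=0
i=2: outside box; Z[2]=2 grow→box=[2,4)
i=3: min(r-i=1, Z[1]=0)=0; Z[3]=0
i=4: outside box; Z[4]=0
i=5: outside box; Z[5]=1 grow→box=[5,6)
i=6: outside box; Z[6]=2 grow→box=[6,8)
i=7: min(r-i=1, Z[1]=0)=0; Z[7]=0

[8, 0, 2, 0, 0, 1, 2, 0]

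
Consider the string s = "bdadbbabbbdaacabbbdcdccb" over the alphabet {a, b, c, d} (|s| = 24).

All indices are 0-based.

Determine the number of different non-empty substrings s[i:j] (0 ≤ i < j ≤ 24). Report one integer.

rank→(start, suffix):
  0 → (11, 'aacabbbdcdccb')
  1 → (6, 'abbbdaacabbbdcdccb')
  2 → (14, 'abbbdcdccb')
  3 → (12, 'acabbbdcdccb')
  4 → (2, 'adbbabbbdaacabbbdcdccb')
  5 → (23, 'b')
  6 → (5, 'babbbdaacabbbdcdccb')
  7 → (4, 'bbabbbdaacabbbdcdccb')
  8 → (7, 'bbbdaacabbbdcdccb')
  9 → (15, 'bbbdcdccb')
  10 → (8, 'bbdaacabbbdcdccb')
  11 → (16, 'bbdcdccb')
  12 → (9, 'bdaacabbbdcdccb')
  13 → (0, 'bdadbbabbbdaacabbbdcdccb')
  14 → (17, 'bdcdccb')
  15 → (13, 'cabbbdcdccb')
  16 → (22, 'cb')
  17 → (21, 'ccb')
  18 → (19, 'cdccb')
  19 → (10, 'daacabbbdcdccb')
  20 → (1, 'dadbbabbbdaacabbbdcdccb')
  21 → (3, 'dbbabbbdaacabbbdcdccb')
  22 → (20, 'dccb')
  23 → (18, 'dcdccb')

SA = [11, 6, 14, 12, 2, 23, 5, 4, 7, 15, 8, 16, 9, 0, 17, 13, 22, 21, 19, 10, 1, 3, 20, 18]
[i] adj suffixes → lcp
  [1] 11/6 → 1 ('a')
  [2] 6/14 → 5 ('abbbd')
  [3] 14/12 → 1 ('a')
  [4] 12/2 → 1 ('a')
  [5] 2/23 → 0 ('')
  [6] 23/5 → 1 ('b')
  [7] 5/4 → 1 ('b')
  [8] 4/7 → 2 ('bb')
  [9] 7/15 → 4 ('bbbd')
  [10] 15/8 → 2 ('bb')
  [11] 8/16 → 3 ('bbd')
  [12] 16/9 → 1 ('b')
  [13] 9/0 → 3 ('bda')
  [14] 0/17 → 2 ('bd')
  [15] 17/13 → 0 ('')
  [16] 13/22 → 1 ('c')
  [17] 22/21 → 1 ('c')
  [18] 21/19 → 1 ('c')
  [19] 19/10 → 0 ('')
  [20] 10/1 → 2 ('da')
  [21] 1/3 → 1 ('d')
  [22] 3/20 → 1 ('d')
  [23] 20/18 → 2 ('dc')

n(n+1)/2 = 24·25/2 = 300
Σ LCP = 0 + 1 + 5 + 1 + 1 + 0 + 1 + 1 + 2 + 4 + 2 + 3 + 1 + 3 + 2 + 0 + 1 + 1 + 1 + 0 + 2 + 1 + 1 + 2 = 36
distinct = 300 − 36 = 264

264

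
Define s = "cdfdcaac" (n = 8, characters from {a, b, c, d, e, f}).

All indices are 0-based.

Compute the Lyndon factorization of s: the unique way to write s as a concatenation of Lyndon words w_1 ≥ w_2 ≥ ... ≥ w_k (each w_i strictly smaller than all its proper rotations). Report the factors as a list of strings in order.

["cdfd", "c", "aac"]

emit factor 1: 'cdfd' (i=0, period=4)
emit factor 2: 'c' (i=4, period=1)
emit factor 3: 'aac' (i=5, period=3)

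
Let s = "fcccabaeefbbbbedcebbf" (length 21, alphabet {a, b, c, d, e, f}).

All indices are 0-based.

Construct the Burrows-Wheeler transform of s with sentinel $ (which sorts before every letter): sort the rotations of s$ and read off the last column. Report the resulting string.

rank  rotation                last
    0  $fcccabaeefbbbbedcebbf  f
    1  abaeefbbbbedcebbf$fccc  c
    2  aeefbbbbedcebbf$fcccab  b
    3  baeefbbbbedcebbf$fccca  a
    4  bbbbedcebbf$fcccabaeef  f
    5  bbbedcebbf$fcccabaeefb  b
    6  bbedcebbf$fcccabaeefbb  b
    7  bbf$fcccabaeefbbbbedce  e
    8  bedcebbf$fcccabaeefbbb  b
    9  bf$fcccabaeefbbbbedceb  b
   10  cabaeefbbbbedcebbf$fcc  c
   11  ccabaeefbbbbedcebbf$fc  c
   12  cccabaeefbbbbedcebbf$f  f
   13  cebbf$fcccabaeefbbbbed  d
   14  dcebbf$fcccabaeefbbbbe  e
   15  ebbf$fcccabaeefbbbbedc  c
   16  edcebbf$fcccabaeefbbbb  b
   17  eefbbbbedcebbf$fcccaba  a
   18  efbbbbedcebbf$fcccabae  e
   19  f$fcccabaeefbbbbedcebb  b
   20  fbbbbedcebbf$fcccabaee  e
   21  fcccabaeefbbbbedcebbf$  $

fcbafbbebbccfdecbaebe$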